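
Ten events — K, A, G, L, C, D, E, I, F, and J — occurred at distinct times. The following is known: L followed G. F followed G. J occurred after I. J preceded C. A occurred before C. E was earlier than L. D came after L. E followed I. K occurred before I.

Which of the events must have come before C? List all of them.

A, I, J, K

Directly stated before C: A and J.
I reaches C via I → J → C.
K reaches C via K → I → J → C.
No chain forces L (or any of the others) ahead of C.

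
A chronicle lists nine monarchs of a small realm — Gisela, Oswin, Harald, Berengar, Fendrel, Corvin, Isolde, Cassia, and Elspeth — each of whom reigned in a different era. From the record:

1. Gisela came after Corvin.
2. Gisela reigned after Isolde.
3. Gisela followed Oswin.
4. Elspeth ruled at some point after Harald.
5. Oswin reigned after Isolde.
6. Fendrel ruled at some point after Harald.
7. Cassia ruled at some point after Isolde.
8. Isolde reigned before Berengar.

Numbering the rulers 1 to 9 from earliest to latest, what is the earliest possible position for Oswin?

Isolde must come before Oswin — 1 forced predecessor.
Nothing else is forced ahead of Oswin, so their earliest slot is position 1 + 1 = 2.

2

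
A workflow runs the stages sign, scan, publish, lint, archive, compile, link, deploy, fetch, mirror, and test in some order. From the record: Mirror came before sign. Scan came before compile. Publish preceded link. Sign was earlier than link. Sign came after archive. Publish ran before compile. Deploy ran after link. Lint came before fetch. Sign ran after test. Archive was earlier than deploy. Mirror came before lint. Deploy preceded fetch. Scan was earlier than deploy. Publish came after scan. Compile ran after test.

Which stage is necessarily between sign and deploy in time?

Tracing the constraints gives sign → link → deploy, so link sits after sign and before deploy.
No other stage is forced both after sign and before deploy.

link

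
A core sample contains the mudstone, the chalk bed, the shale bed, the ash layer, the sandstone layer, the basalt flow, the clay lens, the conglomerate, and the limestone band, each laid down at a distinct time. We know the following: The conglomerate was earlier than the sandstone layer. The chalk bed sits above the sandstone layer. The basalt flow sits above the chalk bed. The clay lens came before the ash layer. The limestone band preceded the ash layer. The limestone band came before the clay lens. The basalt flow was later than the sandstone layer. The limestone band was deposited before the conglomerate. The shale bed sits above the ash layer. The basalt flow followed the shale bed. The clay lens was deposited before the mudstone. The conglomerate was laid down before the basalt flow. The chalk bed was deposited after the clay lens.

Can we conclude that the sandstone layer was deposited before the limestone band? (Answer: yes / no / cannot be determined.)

no

Tracing the constraints gives the limestone band → the conglomerate → the sandstone layer, so the limestone band must come before the sandstone layer.
That means the sandstone layer cannot be before the limestone band.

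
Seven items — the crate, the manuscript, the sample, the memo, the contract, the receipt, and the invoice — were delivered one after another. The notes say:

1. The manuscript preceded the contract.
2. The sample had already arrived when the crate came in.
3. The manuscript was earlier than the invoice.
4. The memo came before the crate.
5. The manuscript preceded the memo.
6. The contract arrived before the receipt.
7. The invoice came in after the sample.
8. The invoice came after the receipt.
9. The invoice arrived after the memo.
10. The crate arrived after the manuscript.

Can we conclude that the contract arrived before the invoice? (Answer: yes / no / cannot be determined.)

Chain the constraints: the contract → the receipt → the invoice. Each link is directly stated, so the contract comes before the invoice.

yes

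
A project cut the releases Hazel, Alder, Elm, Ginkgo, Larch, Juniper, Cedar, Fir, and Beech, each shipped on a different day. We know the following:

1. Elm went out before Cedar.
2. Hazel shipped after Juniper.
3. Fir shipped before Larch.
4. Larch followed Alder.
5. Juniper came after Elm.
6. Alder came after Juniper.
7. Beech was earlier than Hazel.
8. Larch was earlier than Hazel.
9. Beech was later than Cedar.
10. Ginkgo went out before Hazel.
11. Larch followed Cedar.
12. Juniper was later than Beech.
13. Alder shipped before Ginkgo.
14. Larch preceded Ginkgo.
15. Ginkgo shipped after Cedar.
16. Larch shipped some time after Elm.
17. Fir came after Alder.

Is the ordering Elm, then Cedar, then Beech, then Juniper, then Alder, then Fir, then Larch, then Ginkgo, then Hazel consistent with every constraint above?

yes

Check each stated constraint against the proposed order — e.g. Beech is ahead of Hazel; Cedar is ahead of Ginkgo. Every pair is in the required order; nothing is violated.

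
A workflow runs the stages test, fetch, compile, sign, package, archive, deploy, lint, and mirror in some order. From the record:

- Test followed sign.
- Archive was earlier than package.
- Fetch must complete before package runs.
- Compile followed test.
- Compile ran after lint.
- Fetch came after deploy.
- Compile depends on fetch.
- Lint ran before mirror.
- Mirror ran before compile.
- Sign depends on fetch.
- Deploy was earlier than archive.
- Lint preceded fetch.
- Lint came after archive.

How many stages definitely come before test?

Directly stated before test: sign.
Archive reaches test via archive → lint → fetch → sign → test.
Deploy reaches test via deploy → fetch → sign → test.
Fetch reaches test via fetch → sign → test.
Likewise lint reaches test by chaining the stated constraints.
No chain forces package (or any of the others) ahead of test.
That's archive, deploy, fetch, lint, and sign — 5 in all.

5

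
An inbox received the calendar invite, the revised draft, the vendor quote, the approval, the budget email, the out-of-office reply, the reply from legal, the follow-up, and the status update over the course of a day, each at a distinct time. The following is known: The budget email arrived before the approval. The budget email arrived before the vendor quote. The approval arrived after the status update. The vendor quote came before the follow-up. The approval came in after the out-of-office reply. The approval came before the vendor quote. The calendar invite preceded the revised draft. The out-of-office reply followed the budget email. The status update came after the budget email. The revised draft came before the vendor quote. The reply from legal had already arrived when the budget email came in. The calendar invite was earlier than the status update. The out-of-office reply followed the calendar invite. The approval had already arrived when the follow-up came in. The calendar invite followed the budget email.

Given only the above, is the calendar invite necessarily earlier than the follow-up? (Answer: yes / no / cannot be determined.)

yes

Chain the constraints: the calendar invite → the out-of-office reply → the approval → the follow-up. Each link is directly stated, so the calendar invite comes before the follow-up.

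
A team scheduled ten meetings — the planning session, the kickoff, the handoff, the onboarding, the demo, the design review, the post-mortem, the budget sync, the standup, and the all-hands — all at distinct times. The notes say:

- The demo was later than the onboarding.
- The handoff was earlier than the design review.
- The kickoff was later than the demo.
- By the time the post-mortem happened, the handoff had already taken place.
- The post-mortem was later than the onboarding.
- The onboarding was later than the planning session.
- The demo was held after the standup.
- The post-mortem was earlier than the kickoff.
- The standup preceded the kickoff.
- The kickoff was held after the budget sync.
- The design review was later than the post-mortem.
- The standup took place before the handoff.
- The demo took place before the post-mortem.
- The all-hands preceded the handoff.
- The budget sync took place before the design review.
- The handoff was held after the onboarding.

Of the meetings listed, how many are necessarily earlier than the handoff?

Directly stated before the handoff: the all-hands, the onboarding, and the standup.
The planning session reaches the handoff via the planning session → the onboarding → the handoff.
No chain forces the design review (or any of the others) ahead of the handoff.
That's the all-hands, the onboarding, the planning session, and the standup — 4 in all.

4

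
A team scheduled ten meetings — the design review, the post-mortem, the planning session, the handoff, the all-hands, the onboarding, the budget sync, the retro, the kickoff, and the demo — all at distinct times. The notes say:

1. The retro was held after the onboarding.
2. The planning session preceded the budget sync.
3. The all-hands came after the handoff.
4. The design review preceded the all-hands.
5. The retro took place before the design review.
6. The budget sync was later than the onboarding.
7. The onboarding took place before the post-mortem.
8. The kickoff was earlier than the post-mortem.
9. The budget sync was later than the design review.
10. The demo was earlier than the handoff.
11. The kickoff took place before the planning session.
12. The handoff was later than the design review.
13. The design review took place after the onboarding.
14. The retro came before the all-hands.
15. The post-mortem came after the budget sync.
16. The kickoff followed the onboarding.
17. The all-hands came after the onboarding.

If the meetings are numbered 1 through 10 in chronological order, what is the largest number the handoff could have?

The handoff must come before the all-hands — 1 meeting forced after it.
Everything else can be placed before the handoff in some valid order, so the handoff can sit as late as position 10 − 1 = 9.

9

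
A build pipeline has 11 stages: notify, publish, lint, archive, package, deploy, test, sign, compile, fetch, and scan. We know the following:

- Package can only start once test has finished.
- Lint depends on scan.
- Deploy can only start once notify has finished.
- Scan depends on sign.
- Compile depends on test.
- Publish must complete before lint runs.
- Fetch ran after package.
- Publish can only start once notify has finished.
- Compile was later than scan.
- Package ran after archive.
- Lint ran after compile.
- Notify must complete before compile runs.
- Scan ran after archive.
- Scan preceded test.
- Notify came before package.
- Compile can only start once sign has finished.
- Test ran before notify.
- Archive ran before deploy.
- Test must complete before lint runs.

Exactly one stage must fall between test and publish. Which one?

notify

Tracing the constraints gives test → notify → publish, so notify sits after test and before publish.
No other stage is forced both after test and before publish.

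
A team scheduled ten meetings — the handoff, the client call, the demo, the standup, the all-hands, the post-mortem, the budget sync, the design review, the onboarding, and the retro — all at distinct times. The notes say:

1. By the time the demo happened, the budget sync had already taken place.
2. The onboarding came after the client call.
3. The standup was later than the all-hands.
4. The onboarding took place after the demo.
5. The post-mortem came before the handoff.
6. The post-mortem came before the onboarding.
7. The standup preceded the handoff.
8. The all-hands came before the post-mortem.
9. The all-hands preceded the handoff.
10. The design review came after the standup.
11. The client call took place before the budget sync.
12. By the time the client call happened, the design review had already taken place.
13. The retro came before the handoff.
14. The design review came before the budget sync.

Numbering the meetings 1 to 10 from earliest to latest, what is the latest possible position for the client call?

7

The client call must come before the budget sync, the demo, and the onboarding — 3 meetings forced after it.
Everything else can be placed before the client call in some valid order, so the client call can sit as late as position 10 − 3 = 7.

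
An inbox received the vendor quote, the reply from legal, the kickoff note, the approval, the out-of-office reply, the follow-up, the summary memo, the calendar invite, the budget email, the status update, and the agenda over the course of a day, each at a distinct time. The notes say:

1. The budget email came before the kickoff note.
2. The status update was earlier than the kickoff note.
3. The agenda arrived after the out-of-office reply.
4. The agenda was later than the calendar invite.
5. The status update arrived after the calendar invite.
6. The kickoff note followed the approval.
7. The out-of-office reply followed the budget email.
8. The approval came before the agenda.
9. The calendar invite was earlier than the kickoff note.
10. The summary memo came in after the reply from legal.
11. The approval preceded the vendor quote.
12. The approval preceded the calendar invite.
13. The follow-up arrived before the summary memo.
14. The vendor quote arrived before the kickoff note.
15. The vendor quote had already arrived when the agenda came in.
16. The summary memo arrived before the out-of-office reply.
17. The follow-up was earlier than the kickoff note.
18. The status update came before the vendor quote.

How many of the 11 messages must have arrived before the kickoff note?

Directly stated before the kickoff note: the approval, the budget email, the calendar invite, the follow-up, the status update, and the vendor quote.
No chain forces the agenda (or any of the others) ahead of the kickoff note.
That's the approval, the budget email, the calendar invite, the follow-up, the status update, and the vendor quote — 6 in all.

6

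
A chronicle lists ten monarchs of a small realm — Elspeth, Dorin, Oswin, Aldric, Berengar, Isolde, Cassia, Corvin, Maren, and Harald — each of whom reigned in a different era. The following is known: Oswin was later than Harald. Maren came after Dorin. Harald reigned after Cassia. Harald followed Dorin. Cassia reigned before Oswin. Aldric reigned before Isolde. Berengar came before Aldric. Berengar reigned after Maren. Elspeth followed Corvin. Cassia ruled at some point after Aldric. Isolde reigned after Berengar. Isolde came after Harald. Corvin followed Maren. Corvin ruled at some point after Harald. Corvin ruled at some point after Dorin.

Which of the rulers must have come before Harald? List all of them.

Aldric, Berengar, Cassia, Dorin, Maren

Directly stated before Harald: Cassia and Dorin.
Aldric reaches Harald via Aldric → Cassia → Harald.
Berengar reaches Harald via Berengar → Aldric → Cassia → Harald.
Maren reaches Harald via Maren → Berengar → Aldric → Cassia → Harald.
No chain forces Corvin (or any of the others) ahead of Harald.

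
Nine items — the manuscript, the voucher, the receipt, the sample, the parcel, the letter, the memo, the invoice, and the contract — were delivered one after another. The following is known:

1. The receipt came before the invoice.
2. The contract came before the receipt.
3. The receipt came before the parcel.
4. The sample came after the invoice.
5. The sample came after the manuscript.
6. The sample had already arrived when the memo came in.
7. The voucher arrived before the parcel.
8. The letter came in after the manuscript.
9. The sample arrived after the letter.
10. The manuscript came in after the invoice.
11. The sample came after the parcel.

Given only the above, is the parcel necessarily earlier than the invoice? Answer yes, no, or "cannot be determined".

No chain of stated constraints runs from the parcel to the invoice, and none runs from the invoice to the parcel either.
So the relative order of the parcel and the invoice is not fixed by the given facts.

cannot be determined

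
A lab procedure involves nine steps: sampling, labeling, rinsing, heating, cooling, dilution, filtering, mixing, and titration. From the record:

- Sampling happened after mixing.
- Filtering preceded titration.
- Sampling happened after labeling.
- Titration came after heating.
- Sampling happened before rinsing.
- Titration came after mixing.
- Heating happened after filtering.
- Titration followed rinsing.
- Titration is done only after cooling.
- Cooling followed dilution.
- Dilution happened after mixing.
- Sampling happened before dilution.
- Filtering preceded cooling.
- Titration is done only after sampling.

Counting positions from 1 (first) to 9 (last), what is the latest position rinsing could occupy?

Rinsing must come before titration — 1 step forced after it.
Everything else can be placed before rinsing in some valid order, so rinsing can sit as late as position 9 − 1 = 8.

8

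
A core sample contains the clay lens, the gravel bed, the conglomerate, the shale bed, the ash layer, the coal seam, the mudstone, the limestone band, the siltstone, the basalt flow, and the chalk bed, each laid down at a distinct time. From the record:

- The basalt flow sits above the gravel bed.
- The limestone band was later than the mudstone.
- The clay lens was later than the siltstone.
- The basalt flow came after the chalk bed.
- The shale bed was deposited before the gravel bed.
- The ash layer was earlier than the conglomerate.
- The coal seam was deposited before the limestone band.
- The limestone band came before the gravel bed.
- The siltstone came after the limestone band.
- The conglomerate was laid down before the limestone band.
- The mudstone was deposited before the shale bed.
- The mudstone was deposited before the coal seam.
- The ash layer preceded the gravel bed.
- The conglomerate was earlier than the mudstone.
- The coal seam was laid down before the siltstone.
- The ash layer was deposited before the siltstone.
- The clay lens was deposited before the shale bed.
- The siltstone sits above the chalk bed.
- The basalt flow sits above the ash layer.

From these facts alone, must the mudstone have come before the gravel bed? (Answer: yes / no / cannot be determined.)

Chain the constraints: the mudstone → the shale bed → the gravel bed. Each link is directly stated, so the mudstone comes before the gravel bed.

yes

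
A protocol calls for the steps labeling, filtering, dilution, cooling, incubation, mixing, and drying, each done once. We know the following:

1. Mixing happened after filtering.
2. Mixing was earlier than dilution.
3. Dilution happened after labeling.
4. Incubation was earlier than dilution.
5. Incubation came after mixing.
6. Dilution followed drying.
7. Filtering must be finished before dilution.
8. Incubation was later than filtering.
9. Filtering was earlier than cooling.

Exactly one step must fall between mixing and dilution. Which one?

incubation

Tracing the constraints gives mixing → incubation → dilution, so incubation sits after mixing and before dilution.
No other step is forced both after mixing and before dilution.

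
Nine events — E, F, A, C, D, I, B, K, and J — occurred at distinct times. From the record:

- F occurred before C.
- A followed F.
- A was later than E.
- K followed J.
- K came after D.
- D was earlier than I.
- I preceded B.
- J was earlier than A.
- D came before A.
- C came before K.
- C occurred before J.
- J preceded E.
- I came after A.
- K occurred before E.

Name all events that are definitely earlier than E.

Directly stated before E: J and K.
C reaches E via C → K → E.
D reaches E via D → K → E.
F reaches E via F → C → K → E.

C, D, F, J, K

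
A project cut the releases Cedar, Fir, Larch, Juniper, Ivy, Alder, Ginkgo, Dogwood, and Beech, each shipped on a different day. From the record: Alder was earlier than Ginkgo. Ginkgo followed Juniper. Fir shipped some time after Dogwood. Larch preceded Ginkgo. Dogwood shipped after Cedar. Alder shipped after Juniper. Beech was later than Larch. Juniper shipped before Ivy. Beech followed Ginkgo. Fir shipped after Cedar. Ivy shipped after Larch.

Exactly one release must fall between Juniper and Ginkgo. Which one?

Alder

Tracing the constraints gives Juniper → Alder → Ginkgo, so Alder sits after Juniper and before Ginkgo.
No other release is forced both after Juniper and before Ginkgo.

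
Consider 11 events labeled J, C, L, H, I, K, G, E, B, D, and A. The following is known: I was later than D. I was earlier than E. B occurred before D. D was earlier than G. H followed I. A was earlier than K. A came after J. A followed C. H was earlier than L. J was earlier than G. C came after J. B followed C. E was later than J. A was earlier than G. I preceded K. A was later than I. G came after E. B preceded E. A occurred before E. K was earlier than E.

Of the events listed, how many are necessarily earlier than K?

6

Directly stated before K: A and I.
B reaches K via B → D → I → K.
C reaches K via C → A → K.
D reaches K via D → I → K.
Likewise J reaches K by chaining the stated constraints.
No chain forces G (or any of the others) ahead of K.
That's A, B, C, D, I, and J — 6 in all.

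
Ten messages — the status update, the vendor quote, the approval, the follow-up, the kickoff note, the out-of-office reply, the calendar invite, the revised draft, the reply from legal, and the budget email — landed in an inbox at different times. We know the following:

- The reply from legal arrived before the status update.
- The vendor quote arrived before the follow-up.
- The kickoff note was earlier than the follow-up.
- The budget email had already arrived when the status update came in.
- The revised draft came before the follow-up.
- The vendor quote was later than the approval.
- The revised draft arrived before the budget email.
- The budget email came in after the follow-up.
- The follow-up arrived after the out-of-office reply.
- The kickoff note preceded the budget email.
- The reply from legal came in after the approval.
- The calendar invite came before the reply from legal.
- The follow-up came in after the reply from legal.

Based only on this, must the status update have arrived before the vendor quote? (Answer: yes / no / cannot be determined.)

no

Tracing the constraints gives the vendor quote → the follow-up → the budget email → the status update, so the vendor quote must come before the status update.
That means the status update cannot be before the vendor quote.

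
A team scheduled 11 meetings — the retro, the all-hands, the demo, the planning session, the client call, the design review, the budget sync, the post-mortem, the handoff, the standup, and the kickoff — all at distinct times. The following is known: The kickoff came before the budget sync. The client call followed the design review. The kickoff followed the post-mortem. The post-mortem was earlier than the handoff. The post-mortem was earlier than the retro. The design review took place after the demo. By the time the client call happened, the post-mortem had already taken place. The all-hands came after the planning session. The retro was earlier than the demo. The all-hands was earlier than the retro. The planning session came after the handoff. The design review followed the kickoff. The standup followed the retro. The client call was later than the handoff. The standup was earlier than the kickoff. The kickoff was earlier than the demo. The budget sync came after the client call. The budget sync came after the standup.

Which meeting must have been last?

Every other meeting has a chain of constraints placing it before the budget sync, so the budget sync is last.

the budget sync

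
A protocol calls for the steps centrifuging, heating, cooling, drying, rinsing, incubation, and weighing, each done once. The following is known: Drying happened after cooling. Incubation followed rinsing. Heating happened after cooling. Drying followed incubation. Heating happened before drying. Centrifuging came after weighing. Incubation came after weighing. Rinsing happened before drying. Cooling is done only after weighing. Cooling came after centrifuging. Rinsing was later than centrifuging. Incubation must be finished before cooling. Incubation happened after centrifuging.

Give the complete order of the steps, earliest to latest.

weighing, centrifuging, rinsing, incubation, cooling, heating, drying

The constraints fix every adjacent pair, so only one ordering works:
weighing → centrifuging → rinsing → incubation → cooling → heating → drying.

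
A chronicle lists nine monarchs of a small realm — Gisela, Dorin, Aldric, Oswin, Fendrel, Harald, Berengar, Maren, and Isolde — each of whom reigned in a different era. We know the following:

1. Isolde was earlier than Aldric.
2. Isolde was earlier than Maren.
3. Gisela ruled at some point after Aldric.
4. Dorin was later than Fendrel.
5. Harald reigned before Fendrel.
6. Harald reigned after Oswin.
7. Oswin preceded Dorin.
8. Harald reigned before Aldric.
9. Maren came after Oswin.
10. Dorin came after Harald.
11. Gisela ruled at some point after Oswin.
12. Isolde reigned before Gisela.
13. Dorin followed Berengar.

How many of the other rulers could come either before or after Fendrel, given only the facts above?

Forced before Fendrel: Harald and Oswin; forced after Fendrel: Dorin.
That leaves Aldric, Berengar, Gisela, Isolde, and Maren with no forced order relative to Fendrel — 5.

5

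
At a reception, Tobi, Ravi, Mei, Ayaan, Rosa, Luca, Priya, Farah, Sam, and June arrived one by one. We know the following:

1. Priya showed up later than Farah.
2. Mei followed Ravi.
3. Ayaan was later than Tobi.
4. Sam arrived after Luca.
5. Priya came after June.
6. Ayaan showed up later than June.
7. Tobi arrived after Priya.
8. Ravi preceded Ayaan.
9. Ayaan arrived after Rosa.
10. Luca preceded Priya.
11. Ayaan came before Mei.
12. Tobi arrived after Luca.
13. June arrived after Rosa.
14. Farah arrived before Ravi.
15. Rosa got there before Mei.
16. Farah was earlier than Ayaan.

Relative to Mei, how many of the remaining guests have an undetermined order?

1

Forced before Mei: Ayaan, Farah, June, Luca, Priya, Ravi, Rosa, and Tobi.
That leaves Sam with no forced order relative to Mei — 1.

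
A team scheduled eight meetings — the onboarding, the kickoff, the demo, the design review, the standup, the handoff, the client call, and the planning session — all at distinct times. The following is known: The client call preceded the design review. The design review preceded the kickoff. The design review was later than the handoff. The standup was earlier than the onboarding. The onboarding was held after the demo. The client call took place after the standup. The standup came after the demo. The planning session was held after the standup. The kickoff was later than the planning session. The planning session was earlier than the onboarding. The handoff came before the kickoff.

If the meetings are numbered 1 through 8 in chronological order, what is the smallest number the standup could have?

2

The demo must come before the standup — 1 forced predecessor.
Nothing else is forced ahead of the standup, so its earliest slot is position 1 + 1 = 2.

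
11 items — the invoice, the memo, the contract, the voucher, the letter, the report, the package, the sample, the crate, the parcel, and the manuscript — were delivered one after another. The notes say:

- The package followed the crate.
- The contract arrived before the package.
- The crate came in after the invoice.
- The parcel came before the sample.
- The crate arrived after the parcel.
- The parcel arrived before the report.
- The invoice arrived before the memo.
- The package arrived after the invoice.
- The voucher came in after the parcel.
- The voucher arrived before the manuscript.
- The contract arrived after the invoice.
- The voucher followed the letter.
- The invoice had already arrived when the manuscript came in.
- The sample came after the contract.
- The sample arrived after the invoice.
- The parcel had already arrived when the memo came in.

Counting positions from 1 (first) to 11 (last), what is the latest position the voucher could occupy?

The voucher must come before the manuscript — 1 item forced after it.
Everything else can be placed before the voucher in some valid order, so the voucher can sit as late as position 11 − 1 = 10.

10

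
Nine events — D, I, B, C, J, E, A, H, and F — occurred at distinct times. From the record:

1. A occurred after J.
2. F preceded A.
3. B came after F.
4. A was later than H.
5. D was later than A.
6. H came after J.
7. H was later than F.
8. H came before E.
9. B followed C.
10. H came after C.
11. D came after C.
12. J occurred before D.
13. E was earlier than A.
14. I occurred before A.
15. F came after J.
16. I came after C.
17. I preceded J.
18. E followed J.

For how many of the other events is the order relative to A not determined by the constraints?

Forced before A: C, E, F, H, I, and J; forced after A: D.
That leaves B with no forced order relative to A — 1.

1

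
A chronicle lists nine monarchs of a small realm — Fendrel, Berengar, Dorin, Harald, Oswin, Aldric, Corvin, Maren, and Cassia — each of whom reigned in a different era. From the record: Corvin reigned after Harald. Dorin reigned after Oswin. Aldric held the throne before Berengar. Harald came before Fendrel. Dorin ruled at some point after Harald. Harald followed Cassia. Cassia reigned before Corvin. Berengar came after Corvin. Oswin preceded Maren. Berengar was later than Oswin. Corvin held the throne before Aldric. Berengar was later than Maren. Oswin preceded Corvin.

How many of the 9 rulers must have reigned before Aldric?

4

Directly stated before Aldric: Corvin.
Cassia reaches Aldric via Cassia → Corvin → Aldric.
Harald reaches Aldric via Harald → Corvin → Aldric.
Oswin reaches Aldric via Oswin → Corvin → Aldric.
No chain forces Fendrel (or any of the others) ahead of Aldric.
That's Cassia, Corvin, Harald, and Oswin — 4 in all.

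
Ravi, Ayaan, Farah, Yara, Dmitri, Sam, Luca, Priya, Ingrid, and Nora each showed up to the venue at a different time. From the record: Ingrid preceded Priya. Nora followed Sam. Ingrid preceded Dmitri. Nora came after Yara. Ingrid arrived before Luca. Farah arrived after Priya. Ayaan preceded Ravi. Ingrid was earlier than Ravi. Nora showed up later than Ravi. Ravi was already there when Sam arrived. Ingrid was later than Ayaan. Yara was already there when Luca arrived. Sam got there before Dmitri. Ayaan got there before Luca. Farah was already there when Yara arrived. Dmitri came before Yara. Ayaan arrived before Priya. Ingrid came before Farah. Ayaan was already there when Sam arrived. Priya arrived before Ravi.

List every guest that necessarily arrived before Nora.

Directly stated before Nora: Ravi, Sam, and Yara.
Ayaan reaches Nora via Ayaan → Sam → Nora.
Dmitri reaches Nora via Dmitri → Yara → Nora.
Farah reaches Nora via Farah → Yara → Nora.
Likewise Ingrid and Priya each reach Nora by chaining the stated constraints.
No chain forces Luca ahead of Nora.

Ayaan, Dmitri, Farah, Ingrid, Priya, Ravi, Sam, Yara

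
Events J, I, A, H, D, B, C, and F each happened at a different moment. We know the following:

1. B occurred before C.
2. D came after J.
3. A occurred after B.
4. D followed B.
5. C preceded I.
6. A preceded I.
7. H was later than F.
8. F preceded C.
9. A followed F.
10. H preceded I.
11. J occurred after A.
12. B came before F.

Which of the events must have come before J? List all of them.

A, B, F

Directly stated before J: A.
B reaches J via B → A → J.
F reaches J via F → A → J.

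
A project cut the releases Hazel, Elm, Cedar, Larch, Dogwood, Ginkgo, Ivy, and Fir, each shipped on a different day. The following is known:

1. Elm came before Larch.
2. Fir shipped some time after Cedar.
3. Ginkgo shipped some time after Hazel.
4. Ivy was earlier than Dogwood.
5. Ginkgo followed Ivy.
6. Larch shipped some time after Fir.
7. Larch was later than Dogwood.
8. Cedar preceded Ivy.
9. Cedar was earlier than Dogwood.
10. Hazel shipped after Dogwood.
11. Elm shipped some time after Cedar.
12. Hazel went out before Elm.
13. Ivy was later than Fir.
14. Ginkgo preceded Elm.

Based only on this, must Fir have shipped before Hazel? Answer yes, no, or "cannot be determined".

yes

Chain the constraints: Fir → Ivy → Dogwood → Hazel. Each link is directly stated, so Fir comes before Hazel.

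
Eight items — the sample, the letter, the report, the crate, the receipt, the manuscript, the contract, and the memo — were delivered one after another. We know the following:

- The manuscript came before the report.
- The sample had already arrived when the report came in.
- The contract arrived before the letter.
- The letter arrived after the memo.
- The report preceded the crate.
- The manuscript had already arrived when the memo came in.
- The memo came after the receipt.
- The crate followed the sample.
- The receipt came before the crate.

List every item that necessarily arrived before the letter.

the contract, the manuscript, the memo, the receipt

Directly stated before the letter: the contract and the memo.
The manuscript reaches the letter via the manuscript → the memo → the letter.
The receipt reaches the letter via the receipt → the memo → the letter.
No chain forces the report (or any of the others) ahead of the letter.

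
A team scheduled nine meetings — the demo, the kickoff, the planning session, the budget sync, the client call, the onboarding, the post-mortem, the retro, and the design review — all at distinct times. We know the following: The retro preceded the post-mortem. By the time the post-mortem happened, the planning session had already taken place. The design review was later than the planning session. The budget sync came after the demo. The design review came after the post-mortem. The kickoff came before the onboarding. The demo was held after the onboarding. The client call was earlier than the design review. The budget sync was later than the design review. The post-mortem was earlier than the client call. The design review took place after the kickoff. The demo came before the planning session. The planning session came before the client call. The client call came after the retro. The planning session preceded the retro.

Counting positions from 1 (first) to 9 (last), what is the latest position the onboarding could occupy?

The onboarding must come before the budget sync, the client call, the demo, the design review, the planning session, the post-mortem, and the retro — 7 meetings forced after it.
Everything else can be placed before the onboarding in some valid order, so the onboarding can sit as late as position 9 − 7 = 2.

2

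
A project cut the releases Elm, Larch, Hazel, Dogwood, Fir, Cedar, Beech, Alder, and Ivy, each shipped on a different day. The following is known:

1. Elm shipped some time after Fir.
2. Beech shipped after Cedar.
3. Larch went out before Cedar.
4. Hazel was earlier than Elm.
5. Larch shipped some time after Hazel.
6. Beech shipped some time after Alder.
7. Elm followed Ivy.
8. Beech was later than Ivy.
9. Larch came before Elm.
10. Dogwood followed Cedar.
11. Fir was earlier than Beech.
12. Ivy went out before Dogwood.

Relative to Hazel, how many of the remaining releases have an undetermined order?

Forced after Hazel: Beech, Cedar, Dogwood, Elm, and Larch.
That leaves Alder, Fir, and Ivy with no forced order relative to Hazel — 3.

3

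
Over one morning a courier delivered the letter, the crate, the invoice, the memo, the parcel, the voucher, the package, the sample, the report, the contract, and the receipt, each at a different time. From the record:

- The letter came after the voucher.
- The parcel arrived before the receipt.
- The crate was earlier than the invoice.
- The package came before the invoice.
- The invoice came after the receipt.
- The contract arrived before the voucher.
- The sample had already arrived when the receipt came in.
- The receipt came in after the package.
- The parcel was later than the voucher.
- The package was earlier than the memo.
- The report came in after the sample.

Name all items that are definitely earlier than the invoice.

the contract, the crate, the package, the parcel, the receipt, the sample, the voucher

Directly stated before the invoice: the crate, the package, and the receipt.
The contract reaches the invoice via the contract → the voucher → the parcel → the receipt → the invoice.
The parcel reaches the invoice via the parcel → the receipt → the invoice.
The sample reaches the invoice via the sample → the receipt → the invoice.
Likewise the voucher reaches the invoice by chaining the stated constraints.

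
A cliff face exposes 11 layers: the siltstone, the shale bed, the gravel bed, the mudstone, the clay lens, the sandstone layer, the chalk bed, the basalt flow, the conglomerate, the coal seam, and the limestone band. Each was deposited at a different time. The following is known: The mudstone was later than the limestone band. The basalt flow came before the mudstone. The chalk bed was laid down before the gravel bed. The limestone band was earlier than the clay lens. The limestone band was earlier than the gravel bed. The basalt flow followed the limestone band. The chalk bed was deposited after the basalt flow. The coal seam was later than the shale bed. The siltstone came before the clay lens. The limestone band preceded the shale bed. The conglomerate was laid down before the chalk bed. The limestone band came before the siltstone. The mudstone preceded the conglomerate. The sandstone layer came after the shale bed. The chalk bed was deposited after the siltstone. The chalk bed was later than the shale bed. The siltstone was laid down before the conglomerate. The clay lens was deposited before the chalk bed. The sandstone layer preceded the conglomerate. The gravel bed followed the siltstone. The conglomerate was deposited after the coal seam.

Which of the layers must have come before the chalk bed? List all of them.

the basalt flow, the clay lens, the coal seam, the conglomerate, the limestone band, the mudstone, the sandstone layer, the shale bed, the siltstone

Directly stated before the chalk bed: the basalt flow, the clay lens, the conglomerate, the shale bed, and the siltstone.
The coal seam reaches the chalk bed via the coal seam → the conglomerate → the chalk bed.
The limestone band reaches the chalk bed via the limestone band → the shale bed → the chalk bed.
The mudstone reaches the chalk bed via the mudstone → the conglomerate → the chalk bed.
Likewise the sandstone layer reaches the chalk bed by chaining the stated constraints.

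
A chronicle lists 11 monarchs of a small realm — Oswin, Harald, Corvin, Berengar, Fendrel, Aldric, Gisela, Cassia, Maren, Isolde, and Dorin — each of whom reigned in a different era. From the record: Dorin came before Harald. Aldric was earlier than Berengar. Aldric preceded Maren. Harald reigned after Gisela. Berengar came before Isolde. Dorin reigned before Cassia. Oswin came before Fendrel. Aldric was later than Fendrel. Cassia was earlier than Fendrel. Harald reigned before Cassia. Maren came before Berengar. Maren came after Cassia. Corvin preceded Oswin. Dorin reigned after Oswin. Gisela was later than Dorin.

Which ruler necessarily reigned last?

Isolde

Every other ruler has a chain of constraints placing them before Isolde, so Isolde is last.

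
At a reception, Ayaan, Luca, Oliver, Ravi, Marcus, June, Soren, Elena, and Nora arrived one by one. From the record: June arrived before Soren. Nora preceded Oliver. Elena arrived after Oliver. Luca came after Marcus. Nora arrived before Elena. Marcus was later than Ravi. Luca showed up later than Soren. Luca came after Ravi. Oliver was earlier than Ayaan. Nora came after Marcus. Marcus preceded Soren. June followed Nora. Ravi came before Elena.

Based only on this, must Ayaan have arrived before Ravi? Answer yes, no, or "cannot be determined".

Tracing the constraints gives Ravi → Marcus → Nora → Oliver → Ayaan, so Ravi must come before Ayaan.
That means Ayaan cannot be before Ravi.

no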